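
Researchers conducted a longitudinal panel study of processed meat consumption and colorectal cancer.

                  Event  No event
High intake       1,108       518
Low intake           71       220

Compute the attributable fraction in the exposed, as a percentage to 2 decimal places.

64.19

Cells: a = 1108, b = 518, c = 71, d = 220.
Risk in exposed = 1108/1626 = 0.68143; risk in unexposed = 71/291 = 0.24399.
RR = 0.68143/0.24399 = 2.79289
AR% = (RR − 1)/RR × 100 = (2.79289 − 1)/2.79289 × 100 = 64.1948%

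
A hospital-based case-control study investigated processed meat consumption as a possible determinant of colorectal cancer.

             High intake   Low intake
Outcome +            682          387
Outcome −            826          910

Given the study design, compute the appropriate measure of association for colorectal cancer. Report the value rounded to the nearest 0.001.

Reading the table with exposure as columns: a = 682 (High intake, case), b = 826 (High intake, non-case), c = 387 (Low intake, case), d = 910.
This is a hospital-based case-control study: participants were sampled on outcome status, so risks in the source population cannot be estimated directly — relative risk is not valid here. The odds ratio is the appropriate measure.
OR = (a·d)/(b·c) = (682 × 910) / (826 × 387) = 620620 / 319662 = 1.94149

1.941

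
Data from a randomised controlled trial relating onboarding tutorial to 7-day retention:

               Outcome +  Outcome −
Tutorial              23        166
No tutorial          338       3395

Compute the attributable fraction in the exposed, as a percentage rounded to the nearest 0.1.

Cells: a = 23, b = 166, c = 338, d = 3395.
Risk in exposed = 23/189 = 0.12169; risk in unexposed = 338/3733 = 0.09054.
RR = 0.12169/0.09054 = 1.34402
AR% = (RR − 1)/RR × 100 = (1.34402 − 1)/1.34402 × 100 = 25.5966%

25.6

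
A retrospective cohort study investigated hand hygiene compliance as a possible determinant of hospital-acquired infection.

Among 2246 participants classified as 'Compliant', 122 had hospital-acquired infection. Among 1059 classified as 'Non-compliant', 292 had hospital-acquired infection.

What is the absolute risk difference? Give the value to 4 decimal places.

From the description: a = 122, b = 2124, c = 292, d = 767.
Risk in exposed = 122/2246 = 0.054319; risk in unexposed = 292/1059 = 0.275732.
Risk difference = 0.054319 − 0.275732 = -0.221413

-0.2214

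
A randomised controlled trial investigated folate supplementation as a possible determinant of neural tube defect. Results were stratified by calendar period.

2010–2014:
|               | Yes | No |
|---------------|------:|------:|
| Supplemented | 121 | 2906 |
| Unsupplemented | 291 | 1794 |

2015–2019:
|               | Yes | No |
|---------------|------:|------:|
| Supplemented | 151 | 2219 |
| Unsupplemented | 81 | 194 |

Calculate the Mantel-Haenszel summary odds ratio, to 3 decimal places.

OR_MH = Σ(aᵢdᵢ/nᵢ) / Σ(bᵢcᵢ/nᵢ), where nᵢ is the stratum total.
Stratum 1 (2010–2014): n = 5112; a·d/n = 121·1794/5112 = 42.4636; b·c/n = 2906·291/5112 = 165.4237
Stratum 2 (2015–2019): n = 2645; a·d/n = 151·194/2645 = 11.0752; b·c/n = 2219·81/2645 = 67.9543
OR_MH = (42.4636 + 11.0752) / (165.4237 + 67.9543) = 53.5389 / 233.3780 = 0.22941

0.229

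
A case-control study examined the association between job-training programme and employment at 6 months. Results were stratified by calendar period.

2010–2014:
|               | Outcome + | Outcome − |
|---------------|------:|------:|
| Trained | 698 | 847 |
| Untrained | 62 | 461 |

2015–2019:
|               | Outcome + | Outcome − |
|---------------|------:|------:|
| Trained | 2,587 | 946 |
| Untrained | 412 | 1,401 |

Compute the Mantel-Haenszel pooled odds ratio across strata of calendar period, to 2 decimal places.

OR_MH = Σ(aᵢdᵢ/nᵢ) / Σ(bᵢcᵢ/nᵢ), where nᵢ is the stratum total.
Stratum 1 (2010–2014): n = 2068; a·d/n = 698·461/2068 = 155.5986; b·c/n = 847·62/2068 = 25.3936
Stratum 2 (2015–2019): n = 5346; a·d/n = 2587·1401/5346 = 677.9624; b·c/n = 946·412/5346 = 72.9053
OR_MH = (155.5986 + 677.9624) / (25.3936 + 72.9053) = 833.5610 / 98.2990 = 8.47986

8.48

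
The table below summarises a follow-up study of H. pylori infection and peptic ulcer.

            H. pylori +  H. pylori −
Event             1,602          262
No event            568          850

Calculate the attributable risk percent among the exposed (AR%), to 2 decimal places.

68.09

Reading the table with exposure as columns: a = 1602 (H. pylori +, case), b = 568 (H. pylori +, non-case), c = 262 (H. pylori −, case), d = 850.
Risk in exposed = 1602/2170 = 0.73825; risk in unexposed = 262/1112 = 0.23561.
RR = 0.73825/0.23561 = 3.13333
AR% = (RR − 1)/RR × 100 = (3.13333 − 1)/3.13333 × 100 = 68.0851%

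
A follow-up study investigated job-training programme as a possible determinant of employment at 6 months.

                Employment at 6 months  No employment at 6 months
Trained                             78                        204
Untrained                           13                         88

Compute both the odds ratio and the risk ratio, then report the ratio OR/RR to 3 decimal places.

1.204

Cells: a = 78, b = 204, c = 13, d = 88.
OR = (78·88)/(204·13) = 6864/2652 = 2.58824
Risk in exposed = 78/282 = 0.27660; risk in unexposed = 13/101 = 0.12871; RR = 2.14894
OR/RR = 2.58824 / 2.14894 = 1.20443
The outcome is not rare, so the OR lies further from 1 than the RR.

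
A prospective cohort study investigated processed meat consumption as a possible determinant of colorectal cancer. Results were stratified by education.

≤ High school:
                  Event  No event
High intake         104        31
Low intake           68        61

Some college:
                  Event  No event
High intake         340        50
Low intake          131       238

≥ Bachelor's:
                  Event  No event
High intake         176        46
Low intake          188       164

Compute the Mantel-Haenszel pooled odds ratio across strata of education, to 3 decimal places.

5.711

OR_MH = Σ(aᵢdᵢ/nᵢ) / Σ(bᵢcᵢ/nᵢ), where nᵢ is the stratum total.
Stratum 1 (≤ High school): n = 264; a·d/n = 104·61/264 = 24.0303; b·c/n = 31·68/264 = 7.9848
Stratum 2 (Some college): n = 759; a·d/n = 340·238/759 = 106.6140; b·c/n = 50·131/759 = 8.6298
Stratum 3 (≥ Bachelor's): n = 574; a·d/n = 176·164/574 = 50.2857; b·c/n = 46·188/574 = 15.0662
OR_MH = (24.0303 + 106.6140 + 50.2857) / (7.9848 + 8.6298 + 15.0662) = 180.9300 / 31.6808 = 5.71102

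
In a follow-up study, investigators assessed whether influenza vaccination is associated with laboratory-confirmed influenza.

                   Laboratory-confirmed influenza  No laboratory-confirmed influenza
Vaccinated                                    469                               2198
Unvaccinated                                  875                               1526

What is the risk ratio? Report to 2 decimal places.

0.48

Cells: a = 469, b = 2198, c = 875, d = 1526.
Risk in exposed = 469/2667 = 0.17585; risk in unexposed = 875/2401 = 0.36443.
RR = 0.17585 / 0.36443 = 0.48254
The risk is 52% lower among the exposed than among the unexposed.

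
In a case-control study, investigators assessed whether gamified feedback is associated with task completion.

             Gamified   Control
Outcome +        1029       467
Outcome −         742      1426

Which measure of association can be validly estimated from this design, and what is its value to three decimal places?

4.235

Reading the table with exposure as columns: a = 1029 (Gamified, case), b = 742 (Gamified, non-case), c = 467 (Control, case), d = 1426.
This is a case-control study: participants were sampled on outcome status, so risks in the source population cannot be estimated directly — relative risk is not valid here. The odds ratio is the appropriate measure.
OR = (a·d)/(b·c) = (1029 × 1426) / (742 × 467) = 1467354 / 346514 = 4.23462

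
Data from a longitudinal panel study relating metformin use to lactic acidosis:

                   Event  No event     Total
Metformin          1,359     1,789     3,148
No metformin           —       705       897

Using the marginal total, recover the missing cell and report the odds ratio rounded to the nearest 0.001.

The missing cell is in the unexposed row: 897 − 705 = 192.
So a = 1359, b = 1789, c = 192, d = 705.
OR = (a·d)/(b·c) = (1359 × 705) / (1789 × 192) = 958095 / 343488 = 2.78931

2.789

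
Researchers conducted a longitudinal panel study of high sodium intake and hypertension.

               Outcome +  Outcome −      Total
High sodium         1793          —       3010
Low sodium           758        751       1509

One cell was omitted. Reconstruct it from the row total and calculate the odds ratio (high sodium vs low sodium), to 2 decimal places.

1.46

The missing cell is in the exposed row: 3010 − 1793 = 1217.
So a = 1793, b = 1217, c = 758, d = 751.
OR = (a·d)/(b·c) = (1793 × 751) / (1217 × 758) = 1346543 / 922486 = 1.45969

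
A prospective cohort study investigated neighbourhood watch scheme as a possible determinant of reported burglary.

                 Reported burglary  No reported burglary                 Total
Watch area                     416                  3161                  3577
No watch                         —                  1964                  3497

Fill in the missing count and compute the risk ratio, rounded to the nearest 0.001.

0.265

The missing cell is in the unexposed row: 3497 − 1964 = 1533.
So a = 416, b = 3161, c = 1533, d = 1964.
RR = [a/(a+b)] / [c/(c+d)] = (416/3577) / (1533/3497) = 0.11630/0.43838 = 0.26529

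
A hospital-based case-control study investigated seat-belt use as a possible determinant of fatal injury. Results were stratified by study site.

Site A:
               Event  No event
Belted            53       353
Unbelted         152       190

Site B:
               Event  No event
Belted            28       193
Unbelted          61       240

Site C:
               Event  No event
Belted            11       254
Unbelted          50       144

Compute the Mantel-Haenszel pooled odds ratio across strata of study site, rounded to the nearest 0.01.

0.24

OR_MH = Σ(aᵢdᵢ/nᵢ) / Σ(bᵢcᵢ/nᵢ), where nᵢ is the stratum total.
Stratum 1 (Site A): n = 748; a·d/n = 53·190/748 = 13.4626; b·c/n = 353·152/748 = 71.7326
Stratum 2 (Site B): n = 522; a·d/n = 28·240/522 = 12.8736; b·c/n = 193·61/522 = 22.5536
Stratum 3 (Site C): n = 459; a·d/n = 11·144/459 = 3.4510; b·c/n = 254·50/459 = 27.6688
OR_MH = (13.4626 + 12.8736 + 3.4510) / (71.7326 + 22.5536 + 27.6688) = 29.7871 / 121.9551 = 0.24425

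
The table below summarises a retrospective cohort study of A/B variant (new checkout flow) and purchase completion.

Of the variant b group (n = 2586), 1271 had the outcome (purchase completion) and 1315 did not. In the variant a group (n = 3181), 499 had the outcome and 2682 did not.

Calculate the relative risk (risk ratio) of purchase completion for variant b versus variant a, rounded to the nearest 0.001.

3.133

From the description: a = 1271, b = 1315, c = 499, d = 2682.
Risk in exposed = 1271/2586 = 0.49149; risk in unexposed = 499/3181 = 0.15687.
RR = 0.49149 / 0.15687 = 3.13314
The risk among the exposed is 3.13 times that among the unexposed.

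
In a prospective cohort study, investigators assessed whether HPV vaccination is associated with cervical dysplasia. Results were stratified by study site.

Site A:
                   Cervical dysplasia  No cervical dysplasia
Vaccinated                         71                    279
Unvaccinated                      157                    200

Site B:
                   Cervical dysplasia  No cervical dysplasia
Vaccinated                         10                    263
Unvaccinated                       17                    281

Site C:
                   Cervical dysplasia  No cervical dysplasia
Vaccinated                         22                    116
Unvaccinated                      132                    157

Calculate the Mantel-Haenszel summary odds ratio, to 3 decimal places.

OR_MH = Σ(aᵢdᵢ/nᵢ) / Σ(bᵢcᵢ/nᵢ), where nᵢ is the stratum total.
Stratum 1 (Site A): n = 707; a·d/n = 71·200/707 = 20.0849; b·c/n = 279·157/707 = 61.9562
Stratum 2 (Site B): n = 571; a·d/n = 10·281/571 = 4.9212; b·c/n = 263·17/571 = 7.8301
Stratum 3 (Site C): n = 427; a·d/n = 22·157/427 = 8.0890; b·c/n = 116·132/427 = 35.8595
OR_MH = (20.0849 + 4.9212 + 8.0890) / (61.9562 + 7.8301 + 35.8595) = 33.0950 / 105.6458 = 0.31326

0.313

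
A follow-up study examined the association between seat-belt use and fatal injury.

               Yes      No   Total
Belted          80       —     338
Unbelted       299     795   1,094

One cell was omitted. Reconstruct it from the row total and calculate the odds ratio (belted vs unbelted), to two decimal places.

0.82

The missing cell is in the exposed row: 338 − 80 = 258.
So a = 80, b = 258, c = 299, d = 795.
OR = (a·d)/(b·c) = (80 × 795) / (258 × 299) = 63600 / 77142 = 0.82445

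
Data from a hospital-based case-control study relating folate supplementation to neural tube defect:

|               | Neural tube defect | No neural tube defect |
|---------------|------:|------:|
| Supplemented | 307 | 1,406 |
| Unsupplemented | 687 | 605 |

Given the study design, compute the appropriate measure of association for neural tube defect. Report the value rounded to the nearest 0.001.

Cells: a = 307, b = 1406, c = 687, d = 605.
This is a hospital-based case-control study: participants were sampled on outcome status, so risks in the source population cannot be estimated directly — relative risk is not valid here. The odds ratio is the appropriate measure.
OR = (a·d)/(b·c) = (307 × 605) / (1406 × 687) = 185735 / 965922 = 0.19229

0.192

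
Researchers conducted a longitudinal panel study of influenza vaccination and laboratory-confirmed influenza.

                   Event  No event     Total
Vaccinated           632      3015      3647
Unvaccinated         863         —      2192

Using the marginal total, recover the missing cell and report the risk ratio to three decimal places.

0.440

The missing cell is in the unexposed row: 2192 − 863 = 1329.
So a = 632, b = 3015, c = 863, d = 1329.
RR = [a/(a+b)] / [c/(c+d)] = (632/3647) / (863/2192) = 0.17329/0.39370 = 0.44016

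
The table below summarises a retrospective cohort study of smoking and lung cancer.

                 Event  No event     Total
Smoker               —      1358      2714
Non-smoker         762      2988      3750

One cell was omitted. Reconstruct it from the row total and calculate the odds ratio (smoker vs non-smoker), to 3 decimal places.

3.915

The missing cell is in the exposed row: 2714 − 1358 = 1356.
So a = 1356, b = 1358, c = 762, d = 2988.
OR = (a·d)/(b·c) = (1356 × 2988) / (1358 × 762) = 4051728 / 1034796 = 3.91548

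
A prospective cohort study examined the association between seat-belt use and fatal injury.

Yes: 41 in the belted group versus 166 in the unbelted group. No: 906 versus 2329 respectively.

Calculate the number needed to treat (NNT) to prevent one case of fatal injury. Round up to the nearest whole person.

44

Risk in treated group = 41/947 = 0.04329; risk in control = 166/2495 = 0.06653.
Absolute risk reduction = 0.06653 − 0.04329 = 0.02324
NNT = 1 / ARR = 1 / 0.02324 = 43.032 → round up → 44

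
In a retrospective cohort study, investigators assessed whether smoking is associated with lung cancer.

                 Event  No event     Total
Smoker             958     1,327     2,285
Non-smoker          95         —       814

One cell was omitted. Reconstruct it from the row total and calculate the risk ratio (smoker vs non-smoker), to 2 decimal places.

The missing cell is in the unexposed row: 814 − 95 = 719.
So a = 958, b = 1327, c = 95, d = 719.
RR = [a/(a+b)] / [c/(c+d)] = (958/2285) / (95/814) = 0.41926/0.11671 = 3.59236

3.59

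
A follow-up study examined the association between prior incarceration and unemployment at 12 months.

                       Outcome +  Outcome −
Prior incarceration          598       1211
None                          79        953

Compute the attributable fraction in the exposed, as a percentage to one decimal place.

76.8

Cells: a = 598, b = 1211, c = 79, d = 953.
Risk in exposed = 598/1809 = 0.33057; risk in unexposed = 79/1032 = 0.07655.
RR = 0.33057/0.07655 = 4.31832
AR% = (RR − 1)/RR × 100 = (4.31832 − 1)/4.31832 × 100 = 76.8429%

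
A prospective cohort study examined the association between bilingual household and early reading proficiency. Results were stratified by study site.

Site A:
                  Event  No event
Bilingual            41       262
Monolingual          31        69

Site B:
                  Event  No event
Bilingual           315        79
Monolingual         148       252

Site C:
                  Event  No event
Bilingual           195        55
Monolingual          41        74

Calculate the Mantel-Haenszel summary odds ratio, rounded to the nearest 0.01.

OR_MH = Σ(aᵢdᵢ/nᵢ) / Σ(bᵢcᵢ/nᵢ), where nᵢ is the stratum total.
Stratum 1 (Site A): n = 403; a·d/n = 41·69/403 = 7.0199; b·c/n = 262·31/403 = 20.1538
Stratum 2 (Site B): n = 794; a·d/n = 315·252/794 = 99.9748; b·c/n = 79·148/794 = 14.7254
Stratum 3 (Site C): n = 365; a·d/n = 195·74/365 = 39.5342; b·c/n = 55·41/365 = 6.1781
OR_MH = (7.0199 + 99.9748 + 39.5342) / (20.1538 + 14.7254 + 6.1781) = 146.5289 / 41.0574 = 3.56888

3.57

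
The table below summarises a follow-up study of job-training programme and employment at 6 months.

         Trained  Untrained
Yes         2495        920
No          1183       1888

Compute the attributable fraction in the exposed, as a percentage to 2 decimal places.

51.70

Reading the table with exposure as columns: a = 2495 (Trained, case), b = 1183 (Trained, non-case), c = 920 (Untrained, case), d = 1888.
Risk in exposed = 2495/3678 = 0.67836; risk in unexposed = 920/2808 = 0.32764.
RR = 0.67836/0.32764 = 2.07047
AR% = (RR − 1)/RR × 100 = (2.07047 − 1)/2.07047 × 100 = 51.7017%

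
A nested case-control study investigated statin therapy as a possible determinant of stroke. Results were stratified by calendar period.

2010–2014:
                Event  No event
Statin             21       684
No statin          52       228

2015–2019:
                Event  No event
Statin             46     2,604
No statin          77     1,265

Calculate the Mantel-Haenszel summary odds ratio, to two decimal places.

OR_MH = Σ(aᵢdᵢ/nᵢ) / Σ(bᵢcᵢ/nᵢ), where nᵢ is the stratum total.
Stratum 1 (2010–2014): n = 985; a·d/n = 21·228/985 = 4.8609; b·c/n = 684·52/985 = 36.1096
Stratum 2 (2015–2019): n = 3992; a·d/n = 46·1265/3992 = 14.5767; b·c/n = 2604·77/3992 = 50.2275
OR_MH = (4.8609 + 14.5767) / (36.1096 + 50.2275) = 19.4376 / 86.3371 = 0.22514

0.23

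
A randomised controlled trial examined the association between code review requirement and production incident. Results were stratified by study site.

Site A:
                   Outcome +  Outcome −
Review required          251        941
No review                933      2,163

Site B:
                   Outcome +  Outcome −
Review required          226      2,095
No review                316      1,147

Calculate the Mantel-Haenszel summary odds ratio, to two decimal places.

OR_MH = Σ(aᵢdᵢ/nᵢ) / Σ(bᵢcᵢ/nᵢ), where nᵢ is the stratum total.
Stratum 1 (Site A): n = 4288; a·d/n = 251·2163/4288 = 126.6122; b·c/n = 941·933/4288 = 204.7465
Stratum 2 (Site B): n = 3784; a·d/n = 226·1147/3784 = 68.5048; b·c/n = 2095·316/3784 = 174.9524
OR_MH = (126.6122 + 68.5048) / (204.7465 + 174.9524) = 195.1169 / 379.6989 = 0.51387

0.51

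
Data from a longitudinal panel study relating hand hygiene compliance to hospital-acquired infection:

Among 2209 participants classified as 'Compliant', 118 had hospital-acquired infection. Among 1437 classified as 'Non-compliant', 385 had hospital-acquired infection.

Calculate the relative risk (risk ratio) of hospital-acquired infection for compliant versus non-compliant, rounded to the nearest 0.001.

From the description: a = 118, b = 2091, c = 385, d = 1052.
Risk in exposed = 118/2209 = 0.05342; risk in unexposed = 385/1437 = 0.26792.
RR = 0.05342 / 0.26792 = 0.19938
The risk is 80% lower among the exposed than among the unexposed.

0.199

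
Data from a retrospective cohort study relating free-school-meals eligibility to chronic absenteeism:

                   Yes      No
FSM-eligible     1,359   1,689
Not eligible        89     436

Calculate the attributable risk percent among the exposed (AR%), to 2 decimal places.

61.98

Cells: a = 1359, b = 1689, c = 89, d = 436.
Risk in exposed = 1359/3048 = 0.44587; risk in unexposed = 89/525 = 0.16952.
RR = 0.44587/0.16952 = 2.63011
AR% = (RR − 1)/RR × 100 = (2.63011 − 1)/2.63011 × 100 = 61.9788%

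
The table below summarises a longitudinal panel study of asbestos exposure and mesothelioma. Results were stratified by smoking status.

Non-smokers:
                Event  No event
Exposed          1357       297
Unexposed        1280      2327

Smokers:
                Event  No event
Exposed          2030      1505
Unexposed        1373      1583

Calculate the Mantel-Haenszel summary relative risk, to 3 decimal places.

RR_MH = Σ(aᵢ·n₀ᵢ/nᵢ) / Σ(cᵢ·n₁ᵢ/nᵢ), with n₁ᵢ = aᵢ+bᵢ (exposed), n₀ᵢ = cᵢ+dᵢ (unexposed), nᵢ = n₁ᵢ+n₀ᵢ.
Stratum 1 (Non-smokers): n₁ = 1654, n₀ = 3607, n = 5261; a·n₀/n = 1357·3607/5261 = 930.3743; c·n₁/n = 1280·1654/5261 = 402.4178
Stratum 2 (Smokers): n₁ = 3535, n₀ = 2956, n = 6491; a·n₀/n = 2030·2956/6491 = 924.4616; c·n₁/n = 1373·3535/6491 = 747.7361
RR_MH = (930.3743 + 924.4616) / (402.4178 + 747.7361) = 1854.8358 / 1150.1539 = 1.61268

1.613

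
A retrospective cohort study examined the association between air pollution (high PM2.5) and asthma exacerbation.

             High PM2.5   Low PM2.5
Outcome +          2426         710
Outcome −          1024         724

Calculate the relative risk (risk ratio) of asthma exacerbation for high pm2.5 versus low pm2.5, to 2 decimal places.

1.42

Reading the table with exposure as columns: a = 2426 (High PM2.5, case), b = 1024 (High PM2.5, non-case), c = 710 (Low PM2.5, case), d = 724.
Risk in exposed = 2426/3450 = 0.70319; risk in unexposed = 710/1434 = 0.49512.
RR = 0.70319 / 0.49512 = 1.42024
The risk among the exposed is 1.42 times that among the unexposed.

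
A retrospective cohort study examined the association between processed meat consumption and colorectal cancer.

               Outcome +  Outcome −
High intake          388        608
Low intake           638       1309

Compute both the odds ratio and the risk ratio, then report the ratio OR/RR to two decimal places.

Cells: a = 388, b = 608, c = 638, d = 1309.
OR = (388·1309)/(608·638) = 507892/387904 = 1.30932
Risk in exposed = 388/996 = 0.38956; risk in unexposed = 638/1947 = 0.32768; RR = 1.18882
OR/RR = 1.30932 / 1.18882 = 1.10136
The outcome is not rare, so the OR lies further from 1 than the RR.

1.10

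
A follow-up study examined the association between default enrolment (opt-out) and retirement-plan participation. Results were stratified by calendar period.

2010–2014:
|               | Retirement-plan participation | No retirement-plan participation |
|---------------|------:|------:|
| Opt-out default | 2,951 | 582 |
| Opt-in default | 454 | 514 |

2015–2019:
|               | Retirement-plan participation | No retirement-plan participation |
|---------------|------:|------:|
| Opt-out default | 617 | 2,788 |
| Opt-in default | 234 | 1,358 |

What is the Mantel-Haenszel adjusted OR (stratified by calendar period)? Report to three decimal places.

OR_MH = Σ(aᵢdᵢ/nᵢ) / Σ(bᵢcᵢ/nᵢ), where nᵢ is the stratum total.
Stratum 1 (2010–2014): n = 4501; a·d/n = 2951·514/4501 = 336.9949; b·c/n = 582·454/4501 = 58.7043
Stratum 2 (2015–2019): n = 4997; a·d/n = 617·1358/4997 = 167.6778; b·c/n = 2788·234/4997 = 130.5567
OR_MH = (336.9949 + 167.6778) / (58.7043 + 130.5567) = 504.6727 / 189.2610 = 2.66654

2.667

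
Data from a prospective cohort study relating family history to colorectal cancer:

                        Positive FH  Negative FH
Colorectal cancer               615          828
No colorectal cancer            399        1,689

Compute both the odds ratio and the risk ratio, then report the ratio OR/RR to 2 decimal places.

1.71

Reading the table with exposure as columns: a = 615 (Positive FH, case), b = 399 (Positive FH, non-case), c = 828 (Negative FH, case), d = 1689.
OR = (615·1689)/(399·828) = 1038735/330372 = 3.14414
Risk in exposed = 615/1014 = 0.60651; risk in unexposed = 828/2517 = 0.32896; RR = 1.84370
OR/RR = 3.14414 / 1.84370 = 1.70534
The outcome is not rare, so the OR lies further from 1 than the RR.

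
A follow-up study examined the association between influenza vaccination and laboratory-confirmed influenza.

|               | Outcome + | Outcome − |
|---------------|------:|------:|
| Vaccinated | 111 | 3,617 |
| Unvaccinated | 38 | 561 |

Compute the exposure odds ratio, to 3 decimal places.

0.453

Cells: a = 111, b = 3617, c = 38, d = 561.
OR = (a·d)/(b·c) = (111 × 561) / (3617 × 38) = 62271 / 137446 = 0.45306
Exposure is associated with lower odds of laboratory-confirmed influenza (OR = 0.45 < 1).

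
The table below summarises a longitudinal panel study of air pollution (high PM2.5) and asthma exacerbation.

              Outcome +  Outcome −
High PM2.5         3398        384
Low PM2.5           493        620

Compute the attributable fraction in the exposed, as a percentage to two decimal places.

Cells: a = 3398, b = 384, c = 493, d = 620.
Risk in exposed = 3398/3782 = 0.89847; risk in unexposed = 493/1113 = 0.44295.
RR = 0.89847/0.44295 = 2.02838
AR% = (RR − 1)/RR × 100 = (2.02838 − 1)/2.02838 × 100 = 50.6997%

50.70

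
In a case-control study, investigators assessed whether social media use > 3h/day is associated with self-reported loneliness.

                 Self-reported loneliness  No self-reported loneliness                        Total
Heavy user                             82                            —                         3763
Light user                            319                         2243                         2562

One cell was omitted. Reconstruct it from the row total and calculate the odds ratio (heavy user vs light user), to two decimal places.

0.16

The missing cell is in the exposed row: 3763 − 82 = 3681.
So a = 82, b = 3681, c = 319, d = 2243.
OR = (a·d)/(b·c) = (82 × 2243) / (3681 × 319) = 183926 / 1174239 = 0.15663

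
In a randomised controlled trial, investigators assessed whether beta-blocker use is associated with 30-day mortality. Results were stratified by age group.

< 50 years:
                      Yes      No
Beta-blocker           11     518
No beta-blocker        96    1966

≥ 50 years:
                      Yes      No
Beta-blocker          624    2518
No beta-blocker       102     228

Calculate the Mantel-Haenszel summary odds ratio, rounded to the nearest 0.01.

OR_MH = Σ(aᵢdᵢ/nᵢ) / Σ(bᵢcᵢ/nᵢ), where nᵢ is the stratum total.
Stratum 1 (< 50 years): n = 2591; a·d/n = 11·1966/2591 = 8.3466; b·c/n = 518·96/2591 = 19.1926
Stratum 2 (≥ 50 years): n = 3472; a·d/n = 624·228/3472 = 40.9770; b·c/n = 2518·102/3472 = 73.9735
OR_MH = (8.3466 + 40.9770) / (19.1926 + 73.9735) = 49.3235 / 93.1661 = 0.52942

0.53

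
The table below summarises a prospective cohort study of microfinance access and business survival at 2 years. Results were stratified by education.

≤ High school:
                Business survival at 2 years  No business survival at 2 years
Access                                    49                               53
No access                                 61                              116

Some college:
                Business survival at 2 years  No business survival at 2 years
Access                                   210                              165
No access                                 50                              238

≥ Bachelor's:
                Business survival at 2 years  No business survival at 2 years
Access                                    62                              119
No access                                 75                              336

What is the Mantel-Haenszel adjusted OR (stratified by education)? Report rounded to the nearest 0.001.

OR_MH = Σ(aᵢdᵢ/nᵢ) / Σ(bᵢcᵢ/nᵢ), where nᵢ is the stratum total.
Stratum 1 (≤ High school): n = 279; a·d/n = 49·116/279 = 20.3728; b·c/n = 53·61/279 = 11.5878
Stratum 2 (Some college): n = 663; a·d/n = 210·238/663 = 75.3846; b·c/n = 165·50/663 = 12.4434
Stratum 3 (≥ Bachelor's): n = 592; a·d/n = 62·336/592 = 35.1892; b·c/n = 119·75/592 = 15.0760
OR_MH = (20.3728 + 75.3846 + 35.1892) / (11.5878 + 12.4434 + 15.0760) = 130.9466 / 39.1073 = 3.34839

3.348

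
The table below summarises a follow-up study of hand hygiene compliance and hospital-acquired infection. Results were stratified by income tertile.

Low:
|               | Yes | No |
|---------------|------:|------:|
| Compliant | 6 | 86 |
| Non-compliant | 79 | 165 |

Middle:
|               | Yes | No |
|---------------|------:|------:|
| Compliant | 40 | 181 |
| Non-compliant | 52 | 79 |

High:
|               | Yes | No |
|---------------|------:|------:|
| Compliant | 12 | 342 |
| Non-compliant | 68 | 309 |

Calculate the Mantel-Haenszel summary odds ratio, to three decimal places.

OR_MH = Σ(aᵢdᵢ/nᵢ) / Σ(bᵢcᵢ/nᵢ), where nᵢ is the stratum total.
Stratum 1 (Low): n = 336; a·d/n = 6·165/336 = 2.9464; b·c/n = 86·79/336 = 20.2202
Stratum 2 (Middle): n = 352; a·d/n = 40·79/352 = 8.9773; b·c/n = 181·52/352 = 26.7386
Stratum 3 (High): n = 731; a·d/n = 12·309/731 = 5.0725; b·c/n = 342·68/731 = 31.8140
OR_MH = (2.9464 + 8.9773 + 5.0725) / (20.2202 + 26.7386 + 31.8140) = 16.9962 / 78.7728 = 0.21576

0.216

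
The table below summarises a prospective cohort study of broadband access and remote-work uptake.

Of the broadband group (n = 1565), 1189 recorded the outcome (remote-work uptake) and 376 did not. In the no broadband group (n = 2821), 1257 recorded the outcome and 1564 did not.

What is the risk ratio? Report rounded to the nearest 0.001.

1.705

From the description: a = 1189, b = 376, c = 1257, d = 1564.
Risk in exposed = 1189/1565 = 0.75974; risk in unexposed = 1257/2821 = 0.44559.
RR = 0.75974 / 0.44559 = 1.70504
The risk among the exposed is 1.71 times that among the unexposed.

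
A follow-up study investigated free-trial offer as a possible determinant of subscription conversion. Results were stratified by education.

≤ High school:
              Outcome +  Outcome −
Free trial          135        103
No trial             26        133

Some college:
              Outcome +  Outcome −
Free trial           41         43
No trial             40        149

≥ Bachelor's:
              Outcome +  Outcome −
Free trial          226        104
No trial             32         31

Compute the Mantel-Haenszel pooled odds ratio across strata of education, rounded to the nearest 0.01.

OR_MH = Σ(aᵢdᵢ/nᵢ) / Σ(bᵢcᵢ/nᵢ), where nᵢ is the stratum total.
Stratum 1 (≤ High school): n = 397; a·d/n = 135·133/397 = 45.2267; b·c/n = 103·26/397 = 6.7456
Stratum 2 (Some college): n = 273; a·d/n = 41·149/273 = 22.3773; b·c/n = 43·40/273 = 6.3004
Stratum 3 (≥ Bachelor's): n = 393; a·d/n = 226·31/393 = 17.8270; b·c/n = 104·32/393 = 8.4682
OR_MH = (45.2267 + 22.3773 + 17.8270) / (6.7456 + 6.3004 + 8.4682) = 85.4310 / 21.5142 = 3.97092

3.97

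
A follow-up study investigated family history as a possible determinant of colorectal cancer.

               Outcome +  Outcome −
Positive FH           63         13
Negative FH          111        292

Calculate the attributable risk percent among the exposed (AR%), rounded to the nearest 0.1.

Cells: a = 63, b = 13, c = 111, d = 292.
Risk in exposed = 63/76 = 0.82895; risk in unexposed = 111/403 = 0.27543.
RR = 0.82895/0.27543 = 3.00960
AR% = (RR − 1)/RR × 100 = (3.00960 − 1)/3.00960 × 100 = 66.7730%

66.8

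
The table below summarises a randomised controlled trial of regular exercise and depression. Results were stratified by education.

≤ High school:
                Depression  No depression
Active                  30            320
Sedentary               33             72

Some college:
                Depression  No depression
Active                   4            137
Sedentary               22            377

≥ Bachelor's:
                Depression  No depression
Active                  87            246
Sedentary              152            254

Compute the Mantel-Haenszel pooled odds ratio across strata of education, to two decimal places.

OR_MH = Σ(aᵢdᵢ/nᵢ) / Σ(bᵢcᵢ/nᵢ), where nᵢ is the stratum total.
Stratum 1 (≤ High school): n = 455; a·d/n = 30·72/455 = 4.7473; b·c/n = 320·33/455 = 23.2088
Stratum 2 (Some college): n = 540; a·d/n = 4·377/540 = 2.7926; b·c/n = 137·22/540 = 5.5815
Stratum 3 (≥ Bachelor's): n = 739; a·d/n = 87·254/739 = 29.9026; b·c/n = 246·152/739 = 50.5981
OR_MH = (4.7473 + 2.7926 + 29.9026) / (23.2088 + 5.5815 + 50.5981) = 37.4424 / 79.3884 = 0.47164

0.47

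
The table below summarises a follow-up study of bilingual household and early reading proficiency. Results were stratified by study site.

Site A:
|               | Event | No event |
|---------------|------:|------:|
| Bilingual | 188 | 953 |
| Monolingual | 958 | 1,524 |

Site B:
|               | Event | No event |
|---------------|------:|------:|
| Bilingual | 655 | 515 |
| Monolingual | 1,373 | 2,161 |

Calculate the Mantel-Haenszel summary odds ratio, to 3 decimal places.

0.945

OR_MH = Σ(aᵢdᵢ/nᵢ) / Σ(bᵢcᵢ/nᵢ), where nᵢ is the stratum total.
Stratum 1 (Site A): n = 3623; a·d/n = 188·1524/3623 = 79.0814; b·c/n = 953·958/3623 = 251.9939
Stratum 2 (Site B): n = 4704; a·d/n = 655·2161/4704 = 300.9045; b·c/n = 515·1373/4704 = 150.3178
OR_MH = (79.0814 + 300.9045) / (251.9939 + 150.3178) = 379.9860 / 402.3117 = 0.94451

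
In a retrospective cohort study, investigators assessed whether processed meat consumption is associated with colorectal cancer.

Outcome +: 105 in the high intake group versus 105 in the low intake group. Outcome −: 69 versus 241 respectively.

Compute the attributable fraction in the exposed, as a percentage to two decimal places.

49.71

From the description: a = 105, b = 69, c = 105, d = 241.
Risk in exposed = 105/174 = 0.60345; risk in unexposed = 105/346 = 0.30347.
RR = 0.60345/0.30347 = 1.98851
AR% = (RR − 1)/RR × 100 = (1.98851 − 1)/1.98851 × 100 = 49.7110%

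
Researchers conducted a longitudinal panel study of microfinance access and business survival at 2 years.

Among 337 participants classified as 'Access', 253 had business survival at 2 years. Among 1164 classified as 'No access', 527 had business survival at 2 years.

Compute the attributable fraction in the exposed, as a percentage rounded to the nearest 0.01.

From the description: a = 253, b = 84, c = 527, d = 637.
Risk in exposed = 253/337 = 0.75074; risk in unexposed = 527/1164 = 0.45275.
RR = 0.75074/0.45275 = 1.65819
AR% = (RR − 1)/RR × 100 = (1.65819 − 1)/1.65819 × 100 = 39.6931%

39.69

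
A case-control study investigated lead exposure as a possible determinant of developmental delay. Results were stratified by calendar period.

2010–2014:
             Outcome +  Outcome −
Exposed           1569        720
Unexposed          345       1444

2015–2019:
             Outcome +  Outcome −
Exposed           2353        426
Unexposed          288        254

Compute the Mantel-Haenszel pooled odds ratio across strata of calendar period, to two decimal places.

7.52

OR_MH = Σ(aᵢdᵢ/nᵢ) / Σ(bᵢcᵢ/nᵢ), where nᵢ is the stratum total.
Stratum 1 (2010–2014): n = 4078; a·d/n = 1569·1444/4078 = 555.5753; b·c/n = 720·345/4078 = 60.9122
Stratum 2 (2015–2019): n = 3321; a·d/n = 2353·254/3321 = 179.9645; b·c/n = 426·288/3321 = 36.9431
OR_MH = (555.5753 + 179.9645) / (60.9122 + 36.9431) = 735.5398 / 97.8553 = 7.51661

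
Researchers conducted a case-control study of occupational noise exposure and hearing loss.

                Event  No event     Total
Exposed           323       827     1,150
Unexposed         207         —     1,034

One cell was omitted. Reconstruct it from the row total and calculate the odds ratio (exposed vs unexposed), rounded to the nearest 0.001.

The missing cell is in the unexposed row: 1034 − 207 = 827.
So a = 323, b = 827, c = 207, d = 827.
OR = (a·d)/(b·c) = (323 × 827) / (827 × 207) = 267121 / 171189 = 1.56039

1.560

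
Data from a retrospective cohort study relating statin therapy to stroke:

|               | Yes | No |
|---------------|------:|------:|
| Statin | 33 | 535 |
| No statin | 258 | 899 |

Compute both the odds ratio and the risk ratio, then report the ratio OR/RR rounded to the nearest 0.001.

0.825

Cells: a = 33, b = 535, c = 258, d = 899.
OR = (33·899)/(535·258) = 29667/138030 = 0.21493
Risk in exposed = 33/568 = 0.05810; risk in unexposed = 258/1157 = 0.22299; RR = 0.26054
OR/RR = 0.21493 / 0.26054 = 0.82494
The outcome is not rare, so the OR lies further from 1 than the RR.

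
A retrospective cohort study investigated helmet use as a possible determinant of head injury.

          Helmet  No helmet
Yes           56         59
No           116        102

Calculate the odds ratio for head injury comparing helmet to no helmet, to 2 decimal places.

0.83

Reading the table with exposure as columns: a = 56 (Helmet, case), b = 116 (Helmet, non-case), c = 59 (No helmet, case), d = 102.
OR = (a·d)/(b·c) = (56 × 102) / (116 × 59) = 5712 / 6844 = 0.83460
Exposure is associated with lower odds of head injury (OR = 0.83 < 1).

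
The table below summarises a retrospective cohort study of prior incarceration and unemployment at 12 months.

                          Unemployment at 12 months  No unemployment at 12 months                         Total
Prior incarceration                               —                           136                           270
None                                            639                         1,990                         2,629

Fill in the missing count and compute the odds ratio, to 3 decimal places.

The missing cell is in the exposed row: 270 − 136 = 134.
So a = 134, b = 136, c = 639, d = 1990.
OR = (a·d)/(b·c) = (134 × 1990) / (136 × 639) = 266660 / 86904 = 3.06844

3.068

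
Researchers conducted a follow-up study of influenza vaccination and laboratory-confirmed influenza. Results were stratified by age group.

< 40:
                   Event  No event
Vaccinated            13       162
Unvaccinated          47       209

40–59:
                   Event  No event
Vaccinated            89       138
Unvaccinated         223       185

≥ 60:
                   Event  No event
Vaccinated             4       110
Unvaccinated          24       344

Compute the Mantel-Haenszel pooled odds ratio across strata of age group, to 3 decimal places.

OR_MH = Σ(aᵢdᵢ/nᵢ) / Σ(bᵢcᵢ/nᵢ), where nᵢ is the stratum total.
Stratum 1 (< 40): n = 431; a·d/n = 13·209/431 = 6.3039; b·c/n = 162·47/431 = 17.6659
Stratum 2 (40–59): n = 635; a·d/n = 89·185/635 = 25.9291; b·c/n = 138·223/635 = 48.4630
Stratum 3 (≥ 60): n = 482; a·d/n = 4·344/482 = 2.8548; b·c/n = 110·24/482 = 5.4772
OR_MH = (6.3039 + 25.9291 + 2.8548) / (17.6659 + 48.4630 + 5.4772) = 35.0878 / 71.6061 = 0.49001

0.490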